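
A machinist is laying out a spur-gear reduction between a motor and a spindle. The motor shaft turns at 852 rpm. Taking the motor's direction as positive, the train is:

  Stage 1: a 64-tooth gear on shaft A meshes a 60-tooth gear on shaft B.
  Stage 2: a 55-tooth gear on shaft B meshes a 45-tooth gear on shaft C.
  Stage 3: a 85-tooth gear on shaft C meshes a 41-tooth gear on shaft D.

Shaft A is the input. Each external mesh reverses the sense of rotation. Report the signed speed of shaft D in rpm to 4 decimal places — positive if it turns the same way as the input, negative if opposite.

Stage 1 [64T→60T]: ω = 852.0000×64/60 = 908.8000 rpm, dir flips to −; running = −908.8000
Stage 2 [55T→45T]: ω = 908.8000×55/45 = 1110.7556 rpm, dir flips to +; running = +1110.7556
Stage 3 [85T→41T]: ω = 1110.7556×85/41 = 2302.7859 rpm, dir flips to −; running = −2302.7859

-2302.7859 rpm (opposite to input, |ω| = 2302.7859 rpm)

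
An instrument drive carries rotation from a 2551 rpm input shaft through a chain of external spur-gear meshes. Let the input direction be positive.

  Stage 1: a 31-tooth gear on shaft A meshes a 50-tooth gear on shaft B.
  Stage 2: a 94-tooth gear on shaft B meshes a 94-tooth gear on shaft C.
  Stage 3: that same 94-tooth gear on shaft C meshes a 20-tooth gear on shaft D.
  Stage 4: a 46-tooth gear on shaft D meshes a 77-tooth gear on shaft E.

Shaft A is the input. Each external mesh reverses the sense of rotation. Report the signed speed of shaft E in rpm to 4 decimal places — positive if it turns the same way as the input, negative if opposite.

+4440.8603 rpm (same as input, |ω| = 4440.8603 rpm)

Stage 1 [31T→50T]: ω = 2551.0000×31/50 = 1581.6200 rpm, dir flips to −; running = −1581.6200
Stage 2 [94T→94T]: ω = 1581.6200×94/94 = 1581.6200 rpm, dir flips to +; running = +1581.6200
Stage 3 [94T→20T]: ω = 1581.6200×94/20 = 7433.6140 rpm, dir flips to −; running = −7433.6140
Stage 4 [46T→77T]: ω = 7433.6140×46/77 = 4440.8603 rpm, dir flips to +; running = +4440.8603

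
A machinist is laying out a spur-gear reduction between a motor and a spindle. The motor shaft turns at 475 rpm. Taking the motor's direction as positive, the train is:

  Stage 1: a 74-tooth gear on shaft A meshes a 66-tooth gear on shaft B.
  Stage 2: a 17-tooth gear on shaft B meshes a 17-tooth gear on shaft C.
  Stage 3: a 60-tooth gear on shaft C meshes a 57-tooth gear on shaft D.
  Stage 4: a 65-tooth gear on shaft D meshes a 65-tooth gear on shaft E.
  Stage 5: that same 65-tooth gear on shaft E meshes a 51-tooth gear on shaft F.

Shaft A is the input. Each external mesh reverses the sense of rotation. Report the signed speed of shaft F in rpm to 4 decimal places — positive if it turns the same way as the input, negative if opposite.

Stage 1 [74T→66T]: ω = 475.0000×74/66 = 532.5758 rpm, dir flips to −; running = −532.5758
Stage 2 [17T→17T]: ω = 532.5758×17/17 = 532.5758 rpm, dir flips to +; running = +532.5758
Stage 3 [60T→57T]: ω = 532.5758×60/57 = 560.6061 rpm, dir flips to −; running = −560.6061
Stage 4 [65T→65T]: ω = 560.6061×65/65 = 560.6061 rpm, dir flips to +; running = +560.6061
Stage 5 [65T→51T]: ω = 560.6061×65/51 = 714.4979 rpm, dir flips to −; running = −714.4979

-714.4979 rpm (opposite to input, |ω| = 714.4979 rpm)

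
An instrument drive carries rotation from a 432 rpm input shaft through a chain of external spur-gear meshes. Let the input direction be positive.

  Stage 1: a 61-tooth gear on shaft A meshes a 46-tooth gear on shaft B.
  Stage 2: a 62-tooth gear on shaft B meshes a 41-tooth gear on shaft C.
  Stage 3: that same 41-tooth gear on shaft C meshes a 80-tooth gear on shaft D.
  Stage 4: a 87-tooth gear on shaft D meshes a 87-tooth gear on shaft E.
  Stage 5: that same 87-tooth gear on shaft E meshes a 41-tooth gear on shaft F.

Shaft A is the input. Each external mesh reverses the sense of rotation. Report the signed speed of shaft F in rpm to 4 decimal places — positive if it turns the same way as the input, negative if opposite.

-942.0910 rpm (opposite to input, |ω| = 942.0910 rpm)

Stage 1 [61T→46T]: ω = 432.0000×61/46 = 572.8696 rpm, dir flips to −; running = −572.8696
Stage 2 [62T→41T]: ω = 572.8696×62/41 = 866.2906 rpm, dir flips to +; running = +866.2906
Stage 3 [41T→80T]: ω = 866.2906×41/80 = 443.9739 rpm, dir flips to −; running = −443.9739
Stage 4 [87T→87T]: ω = 443.9739×87/87 = 443.9739 rpm, dir flips to +; running = +443.9739
Stage 5 [87T→41T]: ω = 443.9739×87/41 = 942.0910 rpm, dir flips to −; running = −942.0910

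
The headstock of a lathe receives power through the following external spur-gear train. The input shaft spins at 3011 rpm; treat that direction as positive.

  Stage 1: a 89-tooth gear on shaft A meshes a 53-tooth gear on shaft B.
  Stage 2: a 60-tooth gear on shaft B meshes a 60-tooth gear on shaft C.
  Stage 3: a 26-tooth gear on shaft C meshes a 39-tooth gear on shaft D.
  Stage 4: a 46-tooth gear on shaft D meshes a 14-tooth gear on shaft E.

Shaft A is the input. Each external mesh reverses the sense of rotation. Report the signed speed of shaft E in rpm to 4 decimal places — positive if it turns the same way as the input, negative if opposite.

Stage 1 [89T→53T]: ω = 3011.0000×89/53 = 5056.2075 rpm, dir flips to −; running = −5056.2075
Stage 2 [60T→60T]: ω = 5056.2075×60/60 = 5056.2075 rpm, dir flips to +; running = +5056.2075
Stage 3 [26T→39T]: ω = 5056.2075×26/39 = 3370.8050 rpm, dir flips to −; running = −3370.8050
Stage 4 [46T→14T]: ω = 3370.8050×46/14 = 11075.5022 rpm, dir flips to +; running = +11075.5022

+11075.5022 rpm (same as input, |ω| = 11075.5022 rpm)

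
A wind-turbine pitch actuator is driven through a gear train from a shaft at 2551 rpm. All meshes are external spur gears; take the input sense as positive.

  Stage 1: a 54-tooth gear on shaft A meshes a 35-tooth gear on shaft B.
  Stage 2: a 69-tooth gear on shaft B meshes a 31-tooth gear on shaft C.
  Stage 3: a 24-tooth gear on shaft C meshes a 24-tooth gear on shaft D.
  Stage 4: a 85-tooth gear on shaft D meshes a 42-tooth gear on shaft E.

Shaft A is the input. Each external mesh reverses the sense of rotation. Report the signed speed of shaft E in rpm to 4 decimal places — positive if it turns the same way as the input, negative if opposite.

+17729.3660 rpm (same as input, |ω| = 17729.3660 rpm)

Stage 1 [54T→35T]: ω = 2551.0000×54/35 = 3935.8286 rpm, dir flips to −; running = −3935.8286
Stage 2 [69T→31T]: ω = 3935.8286×69/31 = 8760.3926 rpm, dir flips to +; running = +8760.3926
Stage 3 [24T→24T]: ω = 8760.3926×24/24 = 8760.3926 rpm, dir flips to −; running = −8760.3926
Stage 4 [85T→42T]: ω = 8760.3926×85/42 = 17729.3660 rpm, dir flips to +; running = +17729.3660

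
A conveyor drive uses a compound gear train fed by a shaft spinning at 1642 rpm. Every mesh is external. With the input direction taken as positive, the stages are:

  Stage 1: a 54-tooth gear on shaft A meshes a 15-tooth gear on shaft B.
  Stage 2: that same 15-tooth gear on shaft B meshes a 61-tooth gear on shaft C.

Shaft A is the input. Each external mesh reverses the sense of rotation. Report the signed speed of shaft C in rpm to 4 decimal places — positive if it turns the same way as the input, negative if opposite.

Stage 1 [54T→15T]: ω = 1642.0000×54/15 = 5911.2000 rpm, dir flips to −; running = −5911.2000
Stage 2 [15T→61T]: ω = 5911.2000×15/61 = 1453.5738 rpm, dir flips to +; running = +1453.5738

+1453.5738 rpm (same as input, |ω| = 1453.5738 rpm)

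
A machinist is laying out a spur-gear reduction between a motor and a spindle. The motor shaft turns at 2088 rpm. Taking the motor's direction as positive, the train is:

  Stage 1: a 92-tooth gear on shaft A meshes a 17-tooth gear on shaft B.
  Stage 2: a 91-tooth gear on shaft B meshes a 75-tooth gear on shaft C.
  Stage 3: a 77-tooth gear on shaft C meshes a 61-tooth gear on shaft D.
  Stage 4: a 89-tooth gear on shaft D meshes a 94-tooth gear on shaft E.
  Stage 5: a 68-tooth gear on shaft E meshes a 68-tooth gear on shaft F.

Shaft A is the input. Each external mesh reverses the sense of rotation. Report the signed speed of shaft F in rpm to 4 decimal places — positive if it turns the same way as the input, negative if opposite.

Stage 1 [92T→17T]: ω = 2088.0000×92/17 = 11299.7647 rpm, dir flips to −; running = −11299.7647
Stage 2 [91T→75T]: ω = 11299.7647×91/75 = 13710.3812 rpm, dir flips to +; running = +13710.3812
Stage 3 [77T→61T]: ω = 13710.3812×77/61 = 17306.5467 rpm, dir flips to −; running = −17306.5467
Stage 4 [89T→94T]: ω = 17306.5467×89/94 = 16385.9857 rpm, dir flips to +; running = +16385.9857
Stage 5 [68T→68T]: ω = 16385.9857×68/68 = 16385.9857 rpm, dir flips to −; running = −16385.9857

-16385.9857 rpm (opposite to input, |ω| = 16385.9857 rpm)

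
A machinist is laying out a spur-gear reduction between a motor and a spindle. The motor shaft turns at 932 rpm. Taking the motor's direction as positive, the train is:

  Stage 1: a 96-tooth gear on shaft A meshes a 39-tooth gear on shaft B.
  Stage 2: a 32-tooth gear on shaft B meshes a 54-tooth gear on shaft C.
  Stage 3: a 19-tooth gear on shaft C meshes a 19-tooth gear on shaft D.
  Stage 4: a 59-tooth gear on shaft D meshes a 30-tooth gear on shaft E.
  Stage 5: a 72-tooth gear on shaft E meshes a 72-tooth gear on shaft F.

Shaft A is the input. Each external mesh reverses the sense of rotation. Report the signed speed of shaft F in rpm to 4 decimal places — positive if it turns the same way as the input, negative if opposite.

Stage 1 [96T→39T]: ω = 932.0000×96/39 = 2294.1538 rpm, dir flips to −; running = −2294.1538
Stage 2 [32T→54T]: ω = 2294.1538×32/54 = 1359.4986 rpm, dir flips to +; running = +1359.4986
Stage 3 [19T→19T]: ω = 1359.4986×19/19 = 1359.4986 rpm, dir flips to −; running = −1359.4986
Stage 4 [59T→30T]: ω = 1359.4986×59/30 = 2673.6805 rpm, dir flips to +; running = +2673.6805
Stage 5 [72T→72T]: ω = 2673.6805×72/72 = 2673.6805 rpm, dir flips to −; running = −2673.6805

-2673.6805 rpm (opposite to input, |ω| = 2673.6805 rpm)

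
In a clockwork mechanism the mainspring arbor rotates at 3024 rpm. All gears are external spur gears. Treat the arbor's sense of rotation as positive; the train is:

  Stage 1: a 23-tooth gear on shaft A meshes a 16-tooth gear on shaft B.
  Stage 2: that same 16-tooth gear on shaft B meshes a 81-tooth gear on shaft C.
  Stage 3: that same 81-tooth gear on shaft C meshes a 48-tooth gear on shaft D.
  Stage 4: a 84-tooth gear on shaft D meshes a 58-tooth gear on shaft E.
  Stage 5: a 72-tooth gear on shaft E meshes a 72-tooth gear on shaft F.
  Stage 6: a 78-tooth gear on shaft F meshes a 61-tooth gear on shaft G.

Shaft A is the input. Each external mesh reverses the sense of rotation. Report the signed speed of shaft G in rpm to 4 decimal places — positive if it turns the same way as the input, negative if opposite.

+2683.3940 rpm (same as input, |ω| = 2683.3940 rpm)

Stage 1 [23T→16T]: ω = 3024.0000×23/16 = 4347.0000 rpm, dir flips to −; running = −4347.0000
Stage 2 [16T→81T]: ω = 4347.0000×16/81 = 858.6667 rpm, dir flips to +; running = +858.6667
Stage 3 [81T→48T]: ω = 858.6667×81/48 = 1449.0000 rpm, dir flips to −; running = −1449.0000
Stage 4 [84T→58T]: ω = 1449.0000×84/58 = 2098.5517 rpm, dir flips to +; running = +2098.5517
Stage 5 [72T→72T]: ω = 2098.5517×72/72 = 2098.5517 rpm, dir flips to −; running = −2098.5517
Stage 6 [78T→61T]: ω = 2098.5517×78/61 = 2683.3940 rpm, dir flips to +; running = +2683.3940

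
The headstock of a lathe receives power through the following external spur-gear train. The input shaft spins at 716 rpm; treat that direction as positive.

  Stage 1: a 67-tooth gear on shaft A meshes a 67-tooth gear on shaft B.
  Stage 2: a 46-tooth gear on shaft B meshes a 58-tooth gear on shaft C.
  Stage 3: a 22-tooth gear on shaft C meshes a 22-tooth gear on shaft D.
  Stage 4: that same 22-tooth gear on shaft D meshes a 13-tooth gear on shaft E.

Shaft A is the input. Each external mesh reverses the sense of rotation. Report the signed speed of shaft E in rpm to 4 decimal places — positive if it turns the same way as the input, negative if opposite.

+960.9973 rpm (same as input, |ω| = 960.9973 rpm)

Stage 1 [67T→67T]: ω = 716.0000×67/67 = 716.0000 rpm, dir flips to −; running = −716.0000
Stage 2 [46T→58T]: ω = 716.0000×46/58 = 567.8621 rpm, dir flips to +; running = +567.8621
Stage 3 [22T→22T]: ω = 567.8621×22/22 = 567.8621 rpm, dir flips to −; running = −567.8621
Stage 4 [22T→13T]: ω = 567.8621×22/13 = 960.9973 rpm, dir flips to +; running = +960.9973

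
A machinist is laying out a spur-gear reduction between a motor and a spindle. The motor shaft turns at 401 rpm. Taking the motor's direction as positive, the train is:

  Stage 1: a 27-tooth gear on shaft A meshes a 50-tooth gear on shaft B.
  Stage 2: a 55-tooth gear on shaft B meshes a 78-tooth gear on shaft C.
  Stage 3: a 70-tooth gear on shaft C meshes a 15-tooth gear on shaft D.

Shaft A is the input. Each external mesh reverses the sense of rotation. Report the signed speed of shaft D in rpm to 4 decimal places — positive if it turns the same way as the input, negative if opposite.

Stage 1 [27T→50T]: ω = 401.0000×27/50 = 216.5400 rpm, dir flips to −; running = −216.5400
Stage 2 [55T→78T]: ω = 216.5400×55/78 = 152.6885 rpm, dir flips to +; running = +152.6885
Stage 3 [70T→15T]: ω = 152.6885×70/15 = 712.5462 rpm, dir flips to −; running = −712.5462

-712.5462 rpm (opposite to input, |ω| = 712.5462 rpm)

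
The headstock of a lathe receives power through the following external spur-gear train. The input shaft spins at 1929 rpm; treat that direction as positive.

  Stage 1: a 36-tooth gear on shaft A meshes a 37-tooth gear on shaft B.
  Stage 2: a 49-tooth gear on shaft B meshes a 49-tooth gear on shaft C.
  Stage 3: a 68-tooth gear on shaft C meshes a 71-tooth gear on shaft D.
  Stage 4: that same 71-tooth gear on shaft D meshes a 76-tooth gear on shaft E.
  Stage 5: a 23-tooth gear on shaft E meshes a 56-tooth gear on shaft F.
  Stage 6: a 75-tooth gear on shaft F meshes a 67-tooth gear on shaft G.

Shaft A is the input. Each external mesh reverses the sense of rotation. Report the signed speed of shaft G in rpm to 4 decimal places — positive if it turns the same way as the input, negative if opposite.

Stage 1 [36T→37T]: ω = 1929.0000×36/37 = 1876.8649 rpm, dir flips to −; running = −1876.8649
Stage 2 [49T→49T]: ω = 1876.8649×49/49 = 1876.8649 rpm, dir flips to +; running = +1876.8649
Stage 3 [68T→71T]: ω = 1876.8649×68/71 = 1797.5607 rpm, dir flips to −; running = −1797.5607
Stage 4 [71T→76T]: ω = 1797.5607×71/76 = 1679.3001 rpm, dir flips to +; running = +1679.3001
Stage 5 [23T→56T]: ω = 1679.3001×23/56 = 689.7126 rpm, dir flips to −; running = −689.7126
Stage 6 [75T→67T]: ω = 689.7126×75/67 = 772.0663 rpm, dir flips to +; running = +772.0663

+772.0663 rpm (same as input, |ω| = 772.0663 rpm)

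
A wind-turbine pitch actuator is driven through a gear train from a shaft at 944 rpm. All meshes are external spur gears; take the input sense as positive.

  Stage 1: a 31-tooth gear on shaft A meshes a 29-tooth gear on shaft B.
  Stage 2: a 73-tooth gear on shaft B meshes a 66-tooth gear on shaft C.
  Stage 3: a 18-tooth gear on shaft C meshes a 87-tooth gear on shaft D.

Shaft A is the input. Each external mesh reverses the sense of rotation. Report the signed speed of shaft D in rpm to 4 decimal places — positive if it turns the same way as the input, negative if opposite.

Stage 1 [31T→29T]: ω = 944.0000×31/29 = 1009.1034 rpm, dir flips to −; running = −1009.1034
Stage 2 [73T→66T]: ω = 1009.1034×73/66 = 1116.1296 rpm, dir flips to +; running = +1116.1296
Stage 3 [18T→87T]: ω = 1116.1296×18/87 = 230.9234 rpm, dir flips to −; running = −230.9234

-230.9234 rpm (opposite to input, |ω| = 230.9234 rpm)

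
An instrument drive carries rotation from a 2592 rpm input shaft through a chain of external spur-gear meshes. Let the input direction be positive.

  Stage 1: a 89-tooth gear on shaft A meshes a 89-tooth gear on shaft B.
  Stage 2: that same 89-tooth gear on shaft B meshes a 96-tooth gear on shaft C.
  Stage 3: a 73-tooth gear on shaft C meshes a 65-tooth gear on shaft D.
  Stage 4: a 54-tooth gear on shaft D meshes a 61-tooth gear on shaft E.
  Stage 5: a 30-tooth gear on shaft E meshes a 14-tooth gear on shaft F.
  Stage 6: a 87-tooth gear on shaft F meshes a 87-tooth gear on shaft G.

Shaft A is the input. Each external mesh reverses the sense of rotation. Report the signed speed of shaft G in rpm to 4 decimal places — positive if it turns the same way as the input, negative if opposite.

+5119.4160 rpm (same as input, |ω| = 5119.4160 rpm)

Stage 1 [89T→89T]: ω = 2592.0000×89/89 = 2592.0000 rpm, dir flips to −; running = −2592.0000
Stage 2 [89T→96T]: ω = 2592.0000×89/96 = 2403.0000 rpm, dir flips to +; running = +2403.0000
Stage 3 [73T→65T]: ω = 2403.0000×73/65 = 2698.7538 rpm, dir flips to −; running = −2698.7538
Stage 4 [54T→61T]: ω = 2698.7538×54/61 = 2389.0608 rpm, dir flips to +; running = +2389.0608
Stage 5 [30T→14T]: ω = 2389.0608×30/14 = 5119.4160 rpm, dir flips to −; running = −5119.4160
Stage 6 [87T→87T]: ω = 5119.4160×87/87 = 5119.4160 rpm, dir flips to +; running = +5119.4160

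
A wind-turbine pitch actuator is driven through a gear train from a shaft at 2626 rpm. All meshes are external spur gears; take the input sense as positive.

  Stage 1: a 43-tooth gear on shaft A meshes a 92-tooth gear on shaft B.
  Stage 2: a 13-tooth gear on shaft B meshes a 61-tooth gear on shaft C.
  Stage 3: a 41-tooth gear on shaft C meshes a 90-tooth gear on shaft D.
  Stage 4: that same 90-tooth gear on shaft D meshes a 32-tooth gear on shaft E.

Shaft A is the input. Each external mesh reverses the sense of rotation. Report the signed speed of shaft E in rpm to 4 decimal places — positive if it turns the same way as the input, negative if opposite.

+335.1373 rpm (same as input, |ω| = 335.1373 rpm)

Stage 1 [43T→92T]: ω = 2626.0000×43/92 = 1227.3696 rpm, dir flips to −; running = −1227.3696
Stage 2 [13T→61T]: ω = 1227.3696×13/61 = 261.5706 rpm, dir flips to +; running = +261.5706
Stage 3 [41T→90T]: ω = 261.5706×41/90 = 119.1599 rpm, dir flips to −; running = −119.1599
Stage 4 [90T→32T]: ω = 119.1599×90/32 = 335.1373 rpm, dir flips to +; running = +335.1373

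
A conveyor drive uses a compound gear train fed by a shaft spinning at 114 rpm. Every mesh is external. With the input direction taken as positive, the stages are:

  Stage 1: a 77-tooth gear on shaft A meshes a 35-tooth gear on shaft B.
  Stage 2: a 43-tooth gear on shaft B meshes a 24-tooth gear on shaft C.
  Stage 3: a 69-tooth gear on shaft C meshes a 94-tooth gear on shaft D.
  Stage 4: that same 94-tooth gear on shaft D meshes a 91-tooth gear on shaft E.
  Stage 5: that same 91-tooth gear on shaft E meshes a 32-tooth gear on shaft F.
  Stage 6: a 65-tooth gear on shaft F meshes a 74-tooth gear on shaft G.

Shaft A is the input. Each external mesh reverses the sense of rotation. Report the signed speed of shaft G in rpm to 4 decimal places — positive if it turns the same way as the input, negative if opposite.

Stage 1 [77T→35T]: ω = 114.0000×77/35 = 250.8000 rpm, dir flips to −; running = −250.8000
Stage 2 [43T→24T]: ω = 250.8000×43/24 = 449.3500 rpm, dir flips to +; running = +449.3500
Stage 3 [69T→94T]: ω = 449.3500×69/94 = 329.8420 rpm, dir flips to −; running = −329.8420
Stage 4 [94T→91T]: ω = 329.8420×94/91 = 340.7159 rpm, dir flips to +; running = +340.7159
Stage 5 [91T→32T]: ω = 340.7159×91/32 = 968.9109 rpm, dir flips to −; running = −968.9109
Stage 6 [65T→74T]: ω = 968.9109×65/74 = 851.0704 rpm, dir flips to +; running = +851.0704

+851.0704 rpm (same as input, |ω| = 851.0704 rpm)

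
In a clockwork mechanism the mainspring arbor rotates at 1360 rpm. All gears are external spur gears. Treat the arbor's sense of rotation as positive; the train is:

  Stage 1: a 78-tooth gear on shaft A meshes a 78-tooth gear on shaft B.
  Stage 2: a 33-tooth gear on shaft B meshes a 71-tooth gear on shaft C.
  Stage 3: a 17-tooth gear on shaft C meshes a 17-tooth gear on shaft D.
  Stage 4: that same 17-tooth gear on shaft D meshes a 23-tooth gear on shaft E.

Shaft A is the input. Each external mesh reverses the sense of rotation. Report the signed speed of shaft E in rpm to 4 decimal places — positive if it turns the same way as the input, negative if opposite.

+467.2137 rpm (same as input, |ω| = 467.2137 rpm)

Stage 1 [78T→78T]: ω = 1360.0000×78/78 = 1360.0000 rpm, dir flips to −; running = −1360.0000
Stage 2 [33T→71T]: ω = 1360.0000×33/71 = 632.1127 rpm, dir flips to +; running = +632.1127
Stage 3 [17T→17T]: ω = 632.1127×17/17 = 632.1127 rpm, dir flips to −; running = −632.1127
Stage 4 [17T→23T]: ω = 632.1127×17/23 = 467.2137 rpm, dir flips to +; running = +467.2137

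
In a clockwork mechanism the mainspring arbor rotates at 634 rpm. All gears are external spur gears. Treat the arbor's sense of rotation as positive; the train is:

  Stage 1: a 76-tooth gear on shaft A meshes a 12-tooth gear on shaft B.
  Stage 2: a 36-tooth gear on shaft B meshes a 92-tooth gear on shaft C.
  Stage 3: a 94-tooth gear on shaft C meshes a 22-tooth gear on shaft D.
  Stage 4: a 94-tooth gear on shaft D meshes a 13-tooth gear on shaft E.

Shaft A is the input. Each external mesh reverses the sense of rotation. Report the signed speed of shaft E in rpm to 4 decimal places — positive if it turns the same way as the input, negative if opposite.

+48542.9261 rpm (same as input, |ω| = 48542.9261 rpm)

Stage 1 [76T→12T]: ω = 634.0000×76/12 = 4015.3333 rpm, dir flips to −; running = −4015.3333
Stage 2 [36T→92T]: ω = 4015.3333×36/92 = 1571.2174 rpm, dir flips to +; running = +1571.2174
Stage 3 [94T→22T]: ω = 1571.2174×94/22 = 6713.3834 rpm, dir flips to −; running = −6713.3834
Stage 4 [94T→13T]: ω = 6713.3834×94/13 = 48542.9261 rpm, dir flips to +; running = +48542.9261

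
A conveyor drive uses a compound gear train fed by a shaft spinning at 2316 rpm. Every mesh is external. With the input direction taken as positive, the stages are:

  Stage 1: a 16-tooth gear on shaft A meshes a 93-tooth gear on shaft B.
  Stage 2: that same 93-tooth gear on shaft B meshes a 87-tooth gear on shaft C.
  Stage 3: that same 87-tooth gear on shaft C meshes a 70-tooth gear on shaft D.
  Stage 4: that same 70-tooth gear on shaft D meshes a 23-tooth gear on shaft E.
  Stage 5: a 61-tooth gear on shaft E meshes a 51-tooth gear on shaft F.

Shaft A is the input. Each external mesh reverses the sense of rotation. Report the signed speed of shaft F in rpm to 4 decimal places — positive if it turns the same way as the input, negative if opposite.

Stage 1 [16T→93T]: ω = 2316.0000×16/93 = 398.4516 rpm, dir flips to −; running = −398.4516
Stage 2 [93T→87T]: ω = 398.4516×93/87 = 425.9310 rpm, dir flips to +; running = +425.9310
Stage 3 [87T→70T]: ω = 425.9310×87/70 = 529.3714 rpm, dir flips to −; running = −529.3714
Stage 4 [70T→23T]: ω = 529.3714×70/23 = 1611.1304 rpm, dir flips to +; running = +1611.1304
Stage 5 [61T→51T]: ω = 1611.1304×61/51 = 1927.0384 rpm, dir flips to −; running = −1927.0384

-1927.0384 rpm (opposite to input, |ω| = 1927.0384 rpm)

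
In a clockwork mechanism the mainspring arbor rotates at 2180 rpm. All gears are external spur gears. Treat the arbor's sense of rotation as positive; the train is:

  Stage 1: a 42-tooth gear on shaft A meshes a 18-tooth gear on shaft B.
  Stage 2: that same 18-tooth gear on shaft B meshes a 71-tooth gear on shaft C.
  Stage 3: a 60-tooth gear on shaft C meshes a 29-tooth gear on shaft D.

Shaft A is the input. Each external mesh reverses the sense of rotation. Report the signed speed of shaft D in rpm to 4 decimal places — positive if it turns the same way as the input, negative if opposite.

Stage 1 [42T→18T]: ω = 2180.0000×42/18 = 5086.6667 rpm, dir flips to −; running = −5086.6667
Stage 2 [18T→71T]: ω = 5086.6667×18/71 = 1289.5775 rpm, dir flips to +; running = +1289.5775
Stage 3 [60T→29T]: ω = 1289.5775×60/29 = 2668.0913 rpm, dir flips to −; running = −2668.0913

-2668.0913 rpm (opposite to input, |ω| = 2668.0913 rpm)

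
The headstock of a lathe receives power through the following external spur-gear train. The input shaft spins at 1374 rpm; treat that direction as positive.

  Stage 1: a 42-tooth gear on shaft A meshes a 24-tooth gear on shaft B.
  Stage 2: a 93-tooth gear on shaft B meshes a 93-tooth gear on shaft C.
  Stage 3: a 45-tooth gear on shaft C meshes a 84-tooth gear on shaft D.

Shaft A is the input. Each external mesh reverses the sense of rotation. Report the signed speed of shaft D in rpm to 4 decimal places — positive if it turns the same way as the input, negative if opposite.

Stage 1 [42T→24T]: ω = 1374.0000×42/24 = 2404.5000 rpm, dir flips to −; running = −2404.5000
Stage 2 [93T→93T]: ω = 2404.5000×93/93 = 2404.5000 rpm, dir flips to +; running = +2404.5000
Stage 3 [45T→84T]: ω = 2404.5000×45/84 = 1288.1250 rpm, dir flips to −; running = −1288.1250

-1288.1250 rpm (opposite to input, |ω| = 1288.1250 rpm)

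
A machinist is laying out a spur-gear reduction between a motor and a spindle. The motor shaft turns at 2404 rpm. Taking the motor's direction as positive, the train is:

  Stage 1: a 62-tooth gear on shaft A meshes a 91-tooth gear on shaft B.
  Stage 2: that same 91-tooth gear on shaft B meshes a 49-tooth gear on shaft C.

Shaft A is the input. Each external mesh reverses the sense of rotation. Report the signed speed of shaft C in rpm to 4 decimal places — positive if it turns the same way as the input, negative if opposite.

Stage 1 [62T→91T]: ω = 2404.0000×62/91 = 1637.8901 rpm, dir flips to −; running = −1637.8901
Stage 2 [91T→49T]: ω = 1637.8901×91/49 = 3041.7959 rpm, dir flips to +; running = +3041.7959

+3041.7959 rpm (same as input, |ω| = 3041.7959 rpm)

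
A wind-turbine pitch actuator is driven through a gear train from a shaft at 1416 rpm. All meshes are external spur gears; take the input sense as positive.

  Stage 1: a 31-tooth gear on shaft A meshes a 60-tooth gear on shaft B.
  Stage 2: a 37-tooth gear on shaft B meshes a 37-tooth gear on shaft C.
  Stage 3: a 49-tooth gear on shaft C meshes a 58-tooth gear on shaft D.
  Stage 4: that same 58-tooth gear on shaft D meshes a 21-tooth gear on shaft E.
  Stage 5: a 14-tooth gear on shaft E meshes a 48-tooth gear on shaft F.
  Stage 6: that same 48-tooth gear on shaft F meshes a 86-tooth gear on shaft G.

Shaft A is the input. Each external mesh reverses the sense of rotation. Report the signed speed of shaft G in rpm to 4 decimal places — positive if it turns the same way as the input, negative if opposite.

Stage 1 [31T→60T]: ω = 1416.0000×31/60 = 731.6000 rpm, dir flips to −; running = −731.6000
Stage 2 [37T→37T]: ω = 731.6000×37/37 = 731.6000 rpm, dir flips to +; running = +731.6000
Stage 3 [49T→58T]: ω = 731.6000×49/58 = 618.0759 rpm, dir flips to −; running = −618.0759
Stage 4 [58T→21T]: ω = 618.0759×58/21 = 1707.0667 rpm, dir flips to +; running = +1707.0667
Stage 5 [14T→48T]: ω = 1707.0667×14/48 = 497.8944 rpm, dir flips to −; running = −497.8944
Stage 6 [48T→86T]: ω = 497.8944×48/86 = 277.8946 rpm, dir flips to +; running = +277.8946

+277.8946 rpm (same as input, |ω| = 277.8946 rpm)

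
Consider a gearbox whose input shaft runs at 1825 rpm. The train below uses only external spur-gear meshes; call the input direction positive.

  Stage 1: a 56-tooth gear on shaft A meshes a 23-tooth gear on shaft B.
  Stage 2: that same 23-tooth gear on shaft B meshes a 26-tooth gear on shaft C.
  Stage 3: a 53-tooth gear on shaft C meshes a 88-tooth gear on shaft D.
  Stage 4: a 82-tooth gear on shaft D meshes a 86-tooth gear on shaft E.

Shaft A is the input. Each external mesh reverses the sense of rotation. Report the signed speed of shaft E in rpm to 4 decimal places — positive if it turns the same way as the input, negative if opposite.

Stage 1 [56T→23T]: ω = 1825.0000×56/23 = 4443.4783 rpm, dir flips to −; running = −4443.4783
Stage 2 [23T→26T]: ω = 4443.4783×23/26 = 3930.7692 rpm, dir flips to +; running = +3930.7692
Stage 3 [53T→88T]: ω = 3930.7692×53/88 = 2367.3951 rpm, dir flips to −; running = −2367.3951
Stage 4 [82T→86T]: ω = 2367.3951×82/86 = 2257.2837 rpm, dir flips to +; running = +2257.2837

+2257.2837 rpm (same as input, |ω| = 2257.2837 rpm)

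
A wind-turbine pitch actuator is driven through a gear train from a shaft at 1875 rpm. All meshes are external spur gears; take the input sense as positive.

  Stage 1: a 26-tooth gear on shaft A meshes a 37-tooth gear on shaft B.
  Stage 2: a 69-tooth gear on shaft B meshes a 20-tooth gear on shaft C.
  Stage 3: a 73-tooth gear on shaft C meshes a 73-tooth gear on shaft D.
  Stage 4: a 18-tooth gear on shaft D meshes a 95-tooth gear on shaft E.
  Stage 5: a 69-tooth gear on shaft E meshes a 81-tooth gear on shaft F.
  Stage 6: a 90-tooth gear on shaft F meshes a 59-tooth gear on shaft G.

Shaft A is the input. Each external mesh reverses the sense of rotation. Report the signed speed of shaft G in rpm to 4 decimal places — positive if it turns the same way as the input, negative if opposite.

+1119.1685 rpm (same as input, |ω| = 1119.1685 rpm)

Stage 1 [26T→37T]: ω = 1875.0000×26/37 = 1317.5676 rpm, dir flips to −; running = −1317.5676
Stage 2 [69T→20T]: ω = 1317.5676×69/20 = 4545.6081 rpm, dir flips to +; running = +4545.6081
Stage 3 [73T→73T]: ω = 4545.6081×73/73 = 4545.6081 rpm, dir flips to −; running = −4545.6081
Stage 4 [18T→95T]: ω = 4545.6081×18/95 = 861.2731 rpm, dir flips to +; running = +861.2731
Stage 5 [69T→81T]: ω = 861.2731×69/81 = 733.6771 rpm, dir flips to −; running = −733.6771
Stage 6 [90T→59T]: ω = 733.6771×90/59 = 1119.1685 rpm, dir flips to +; running = +1119.1685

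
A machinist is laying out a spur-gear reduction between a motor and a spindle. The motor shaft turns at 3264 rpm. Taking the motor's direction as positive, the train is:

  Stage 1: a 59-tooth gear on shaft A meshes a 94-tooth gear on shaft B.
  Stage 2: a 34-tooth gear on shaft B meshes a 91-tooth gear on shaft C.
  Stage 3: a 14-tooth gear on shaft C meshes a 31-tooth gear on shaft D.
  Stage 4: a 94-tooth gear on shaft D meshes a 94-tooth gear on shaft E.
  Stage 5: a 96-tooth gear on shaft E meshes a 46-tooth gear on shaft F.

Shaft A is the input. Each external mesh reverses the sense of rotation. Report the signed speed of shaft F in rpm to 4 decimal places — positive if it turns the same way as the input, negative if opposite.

-721.4256 rpm (opposite to input, |ω| = 721.4256 rpm)

Stage 1 [59T→94T]: ω = 3264.0000×59/94 = 2048.6809 rpm, dir flips to −; running = −2048.6809
Stage 2 [34T→91T]: ω = 2048.6809×34/91 = 765.4412 rpm, dir flips to +; running = +765.4412
Stage 3 [14T→31T]: ω = 765.4412×14/31 = 345.6831 rpm, dir flips to −; running = −345.6831
Stage 4 [94T→94T]: ω = 345.6831×94/94 = 345.6831 rpm, dir flips to +; running = +345.6831
Stage 5 [96T→46T]: ω = 345.6831×96/46 = 721.4256 rpm, dir flips to −; running = −721.4256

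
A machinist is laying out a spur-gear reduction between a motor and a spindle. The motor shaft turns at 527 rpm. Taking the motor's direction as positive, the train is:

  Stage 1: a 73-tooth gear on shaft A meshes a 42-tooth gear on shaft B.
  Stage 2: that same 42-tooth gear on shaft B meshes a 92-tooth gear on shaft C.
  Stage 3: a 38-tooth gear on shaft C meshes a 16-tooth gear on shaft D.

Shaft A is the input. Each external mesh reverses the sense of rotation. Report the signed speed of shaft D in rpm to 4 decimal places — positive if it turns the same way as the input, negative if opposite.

-993.1372 rpm (opposite to input, |ω| = 993.1372 rpm)

Stage 1 [73T→42T]: ω = 527.0000×73/42 = 915.9762 rpm, dir flips to −; running = −915.9762
Stage 2 [42T→92T]: ω = 915.9762×42/92 = 418.1630 rpm, dir flips to +; running = +418.1630
Stage 3 [38T→16T]: ω = 418.1630×38/16 = 993.1372 rpm, dir flips to −; running = −993.1372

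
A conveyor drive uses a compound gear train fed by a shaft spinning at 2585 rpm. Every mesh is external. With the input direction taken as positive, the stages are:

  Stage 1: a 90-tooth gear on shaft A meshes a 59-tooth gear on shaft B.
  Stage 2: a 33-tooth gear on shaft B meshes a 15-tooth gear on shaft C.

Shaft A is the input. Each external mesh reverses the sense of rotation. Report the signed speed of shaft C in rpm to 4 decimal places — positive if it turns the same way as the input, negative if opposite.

Stage 1 [90T→59T]: ω = 2585.0000×90/59 = 3943.2203 rpm, dir flips to −; running = −3943.2203
Stage 2 [33T→15T]: ω = 3943.2203×33/15 = 8675.0847 rpm, dir flips to +; running = +8675.0847

+8675.0847 rpm (same as input, |ω| = 8675.0847 rpm)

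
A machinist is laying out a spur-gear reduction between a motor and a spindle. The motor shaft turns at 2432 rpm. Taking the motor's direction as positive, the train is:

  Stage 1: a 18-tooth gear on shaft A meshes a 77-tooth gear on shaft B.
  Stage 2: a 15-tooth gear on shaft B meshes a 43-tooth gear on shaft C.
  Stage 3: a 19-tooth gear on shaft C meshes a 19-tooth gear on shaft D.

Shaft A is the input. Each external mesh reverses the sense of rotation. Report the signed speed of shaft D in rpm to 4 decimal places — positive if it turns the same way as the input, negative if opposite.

Stage 1 [18T→77T]: ω = 2432.0000×18/77 = 568.5195 rpm, dir flips to −; running = −568.5195
Stage 2 [15T→43T]: ω = 568.5195×15/43 = 198.3207 rpm, dir flips to +; running = +198.3207
Stage 3 [19T→19T]: ω = 198.3207×19/19 = 198.3207 rpm, dir flips to −; running = −198.3207

-198.3207 rpm (opposite to input, |ω| = 198.3207 rpm)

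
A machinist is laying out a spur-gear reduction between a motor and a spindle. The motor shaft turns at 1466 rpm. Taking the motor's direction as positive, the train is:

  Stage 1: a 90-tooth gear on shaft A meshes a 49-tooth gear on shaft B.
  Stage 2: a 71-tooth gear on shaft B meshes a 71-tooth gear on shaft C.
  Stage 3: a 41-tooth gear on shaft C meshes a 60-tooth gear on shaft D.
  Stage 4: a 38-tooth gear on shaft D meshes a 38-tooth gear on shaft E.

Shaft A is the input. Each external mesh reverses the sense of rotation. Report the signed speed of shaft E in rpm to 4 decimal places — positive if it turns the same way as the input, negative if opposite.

Stage 1 [90T→49T]: ω = 1466.0000×90/49 = 2692.6531 rpm, dir flips to −; running = −2692.6531
Stage 2 [71T→71T]: ω = 2692.6531×71/71 = 2692.6531 rpm, dir flips to +; running = +2692.6531
Stage 3 [41T→60T]: ω = 2692.6531×41/60 = 1839.9796 rpm, dir flips to −; running = −1839.9796
Stage 4 [38T→38T]: ω = 1839.9796×38/38 = 1839.9796 rpm, dir flips to +; running = +1839.9796

+1839.9796 rpm (same as input, |ω| = 1839.9796 rpm)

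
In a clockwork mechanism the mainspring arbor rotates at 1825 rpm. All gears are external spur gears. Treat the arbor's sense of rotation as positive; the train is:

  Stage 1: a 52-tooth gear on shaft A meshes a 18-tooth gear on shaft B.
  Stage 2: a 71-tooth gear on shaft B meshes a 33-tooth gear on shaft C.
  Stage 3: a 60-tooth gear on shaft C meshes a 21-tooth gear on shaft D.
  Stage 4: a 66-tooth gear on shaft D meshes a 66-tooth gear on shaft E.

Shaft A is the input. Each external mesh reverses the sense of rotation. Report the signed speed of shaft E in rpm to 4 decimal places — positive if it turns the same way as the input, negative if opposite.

+32409.3314 rpm (same as input, |ω| = 32409.3314 rpm)

Stage 1 [52T→18T]: ω = 1825.0000×52/18 = 5272.2222 rpm, dir flips to −; running = −5272.2222
Stage 2 [71T→33T]: ω = 5272.2222×71/33 = 11343.2660 rpm, dir flips to +; running = +11343.2660
Stage 3 [60T→21T]: ω = 11343.2660×60/21 = 32409.3314 rpm, dir flips to −; running = −32409.3314
Stage 4 [66T→66T]: ω = 32409.3314×66/66 = 32409.3314 rpm, dir flips to +; running = +32409.3314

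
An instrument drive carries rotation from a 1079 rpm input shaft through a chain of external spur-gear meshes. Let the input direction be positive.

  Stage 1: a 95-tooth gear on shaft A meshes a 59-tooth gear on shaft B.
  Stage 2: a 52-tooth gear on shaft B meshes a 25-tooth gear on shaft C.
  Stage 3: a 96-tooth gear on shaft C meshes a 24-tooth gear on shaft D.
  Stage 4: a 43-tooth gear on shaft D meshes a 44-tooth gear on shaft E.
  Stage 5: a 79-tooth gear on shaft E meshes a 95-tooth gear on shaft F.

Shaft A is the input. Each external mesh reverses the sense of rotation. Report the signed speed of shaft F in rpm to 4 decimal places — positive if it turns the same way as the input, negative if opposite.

Stage 1 [95T→59T]: ω = 1079.0000×95/59 = 1737.3729 rpm, dir flips to −; running = −1737.3729
Stage 2 [52T→25T]: ω = 1737.3729×52/25 = 3613.7356 rpm, dir flips to +; running = +3613.7356
Stage 3 [96T→24T]: ω = 3613.7356×96/24 = 14454.9424 rpm, dir flips to −; running = −14454.9424
Stage 4 [43T→44T]: ω = 14454.9424×43/44 = 14126.4210 rpm, dir flips to +; running = +14126.4210
Stage 5 [79T→95T]: ω = 14126.4210×79/95 = 11747.2343 rpm, dir flips to −; running = −11747.2343

-11747.2343 rpm (opposite to input, |ω| = 11747.2343 rpm)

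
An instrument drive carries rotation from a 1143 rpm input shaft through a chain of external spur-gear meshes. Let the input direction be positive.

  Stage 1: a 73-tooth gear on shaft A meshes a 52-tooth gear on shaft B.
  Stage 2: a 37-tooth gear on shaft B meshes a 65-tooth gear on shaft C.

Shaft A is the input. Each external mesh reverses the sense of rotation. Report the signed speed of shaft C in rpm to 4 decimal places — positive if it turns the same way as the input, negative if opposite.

Stage 1 [73T→52T]: ω = 1143.0000×73/52 = 1604.5962 rpm, dir flips to −; running = −1604.5962
Stage 2 [37T→65T]: ω = 1604.5962×37/65 = 913.3855 rpm, dir flips to +; running = +913.3855

+913.3855 rpm (same as input, |ω| = 913.3855 rpm)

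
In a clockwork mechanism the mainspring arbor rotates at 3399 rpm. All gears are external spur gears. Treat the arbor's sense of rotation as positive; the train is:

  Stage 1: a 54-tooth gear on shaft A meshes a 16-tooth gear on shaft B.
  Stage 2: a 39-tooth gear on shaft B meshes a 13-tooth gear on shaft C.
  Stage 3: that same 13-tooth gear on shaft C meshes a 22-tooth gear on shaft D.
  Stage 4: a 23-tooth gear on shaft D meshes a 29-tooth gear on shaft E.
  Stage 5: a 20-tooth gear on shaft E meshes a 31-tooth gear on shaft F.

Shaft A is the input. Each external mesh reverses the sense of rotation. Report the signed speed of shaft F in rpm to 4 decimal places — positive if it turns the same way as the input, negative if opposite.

Stage 1 [54T→16T]: ω = 3399.0000×54/16 = 11471.6250 rpm, dir flips to −; running = −11471.6250
Stage 2 [39T→13T]: ω = 11471.6250×39/13 = 34414.8750 rpm, dir flips to +; running = +34414.8750
Stage 3 [13T→22T]: ω = 34414.8750×13/22 = 20336.0625 rpm, dir flips to −; running = −20336.0625
Stage 4 [23T→29T]: ω = 20336.0625×23/29 = 16128.6013 rpm, dir flips to +; running = +16128.6013
Stage 5 [20T→31T]: ω = 16128.6013×20/31 = 10405.5492 rpm, dir flips to −; running = −10405.5492

-10405.5492 rpm (opposite to input, |ω| = 10405.5492 rpm)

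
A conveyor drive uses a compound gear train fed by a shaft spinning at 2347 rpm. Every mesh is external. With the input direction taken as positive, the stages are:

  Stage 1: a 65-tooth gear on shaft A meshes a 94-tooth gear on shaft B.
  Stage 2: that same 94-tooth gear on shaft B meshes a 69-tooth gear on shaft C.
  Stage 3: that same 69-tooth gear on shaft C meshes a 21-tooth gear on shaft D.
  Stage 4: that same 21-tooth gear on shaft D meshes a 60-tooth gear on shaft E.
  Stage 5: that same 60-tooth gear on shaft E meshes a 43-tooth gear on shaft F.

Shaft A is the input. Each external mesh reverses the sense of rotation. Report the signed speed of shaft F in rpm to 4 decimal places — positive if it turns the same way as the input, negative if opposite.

Stage 1 [65T→94T]: ω = 2347.0000×65/94 = 1622.9255 rpm, dir flips to −; running = −1622.9255
Stage 2 [94T→69T]: ω = 1622.9255×94/69 = 2210.9420 rpm, dir flips to +; running = +2210.9420
Stage 3 [69T→21T]: ω = 2210.9420×69/21 = 7264.5238 rpm, dir flips to −; running = −7264.5238
Stage 4 [21T→60T]: ω = 7264.5238×21/60 = 2542.5833 rpm, dir flips to +; running = +2542.5833
Stage 5 [60T→43T]: ω = 2542.5833×60/43 = 3547.7907 rpm, dir flips to −; running = −3547.7907

-3547.7907 rpm (opposite to input, |ω| = 3547.7907 rpm)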